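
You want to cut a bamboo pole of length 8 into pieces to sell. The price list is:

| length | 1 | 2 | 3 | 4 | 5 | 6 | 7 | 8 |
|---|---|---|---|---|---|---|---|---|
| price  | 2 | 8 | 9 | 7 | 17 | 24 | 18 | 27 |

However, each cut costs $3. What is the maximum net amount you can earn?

29

Build v[k] bottom-up: v[k] = max over allowed piece i of (p[i] + v[k−i]) − 3 per cut.
v[1] = 2
v[2] = max(2+2-3, 8+0) = 8
v[3] = max(2+8-3, 8+2-3, 9+0) = 9
v[4] = max(2+9-3, 8+8-3, 9+2-3, 7+0) = 13
v[5] = max(2+13-3, 8+9-3, 9+8-3, 7+2-3, 17+0) = 17
v[6] = max(2+17-3, 8+13-3, 9+9-3, 7+8-3, 17+2-3, 24+0) = 24
v[7] = max(2+24-3, 8+17-3, 9+13-3, …, 24+2-3, 18+0) = 23
v[8] = max(2+23-3, 8+24-3, 9+17-3, …, 18+2-3, 27+0) = 29
One optimal plan: pieces 6 + 2 (1 cut) → $32 − $3 = $29.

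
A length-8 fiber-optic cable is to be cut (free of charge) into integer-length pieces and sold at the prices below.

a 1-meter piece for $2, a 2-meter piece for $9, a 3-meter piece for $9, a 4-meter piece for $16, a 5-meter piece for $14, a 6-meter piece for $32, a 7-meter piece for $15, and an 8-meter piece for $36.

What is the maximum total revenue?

Consider every possible first cut. R[k] is the best of p[i]+R[k−i] over all sellable i≤k.
R[1] = 2
R[2] = 9
R[3] = 11  (first piece 1, then R[2]=9)
R[4] = 18  (first piece 2, then R[2]=9)
R[5] = 20  (first piece 1, then R[4]=18)
R[6] = 32
R[7] = 34  (first piece 1, then R[6]=32)
R[8] = 41  (first piece 2, then R[6]=32)
One optimal cutting: 6 + 2 → $32 + $9 = $41.

41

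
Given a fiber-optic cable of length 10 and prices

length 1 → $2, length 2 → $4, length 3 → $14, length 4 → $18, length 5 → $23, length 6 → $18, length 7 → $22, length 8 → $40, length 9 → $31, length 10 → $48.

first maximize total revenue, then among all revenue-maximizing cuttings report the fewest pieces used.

1

Let r[k] be the best obtainable value from length k. For each k, try every first piece i and keep the best of price[i] + r[k−i].
r[1] = 2
r[2] = 4  (first piece 1, then r[1]=2)
r[3] = 14
r[4] = 18
r[5] = 23
r[6] = 28  (first piece 3, then r[3]=14)
r[7] = 32  (first piece 3, then r[4]=18)
r[8] = 40
r[9] = 42  (first piece 1, then r[8]=40)
r[10] = 48
Maximum revenue is $48.
Now minimize piece count subject to staying optimal: for each k, pieces[k] = 1 + min over i with p[i]+r[k−i]=r[k] of pieces[k−i].
pieces[7] = 2
pieces[8] = 1
pieces[9] = 2
pieces[10] = 1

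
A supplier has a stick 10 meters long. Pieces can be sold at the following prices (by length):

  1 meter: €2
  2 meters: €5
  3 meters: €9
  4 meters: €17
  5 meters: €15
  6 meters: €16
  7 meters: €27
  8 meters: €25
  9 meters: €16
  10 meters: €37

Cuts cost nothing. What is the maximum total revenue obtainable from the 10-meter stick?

39

Build r[k] bottom-up: r[k] = max over allowed piece i of (p[i] + r[k−i]).
r[1] = 2
r[2] = max(2+2, 5+0) = 5
r[3] = max(2+5, 5+2, 9+0) = 9
r[4] = max(2+9, 5+5, 9+2, 17+0) = 17
r[5] = max(2+17, 5+9, 9+5, 17+2, 15+0) = 19
r[6] = max(2+19, 5+17, 9+9, 17+5, 15+2, 16+0) = 22
r[7] = max(2+22, 5+19, 9+17, …, 16+2, 27+0) = 27
r[8] = max(2+27, 5+22, 9+19, …, 27+2, 25+0) = 34
r[9] = max(2+34, 5+27, 9+22, …, 25+2, 16+0) = 36
r[10] = max(2+36, 5+34, 9+27, …, 16+2, 37+0) = 39
One optimal cutting: 4 + 4 + 2 → €17 + €17 + €5 = €39.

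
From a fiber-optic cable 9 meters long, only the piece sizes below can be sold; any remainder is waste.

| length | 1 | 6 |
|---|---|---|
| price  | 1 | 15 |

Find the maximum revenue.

Consider every possible first cut. r[k] is the best of p[i]+r[k−i] over all sellable i≤k.
r[1] = 1
r[2] = 2  (first piece 1, then r[1]=1)
r[3] = 3  (first piece 1, then r[2]=2)
r[4] = 4  (first piece 1, then r[3]=3)
r[5] = 5  (first piece 1, then r[4]=4)
r[6] = max(1+5, 15+0) = 15
r[7] = max(1+15, 15+1) = 16
r[8] = max(1+16, 15+2) = 17
r[9] = max(1+17, 15+3) = 18
One optimal cutting: 6 + 1 + 1 + 1 → $18.

18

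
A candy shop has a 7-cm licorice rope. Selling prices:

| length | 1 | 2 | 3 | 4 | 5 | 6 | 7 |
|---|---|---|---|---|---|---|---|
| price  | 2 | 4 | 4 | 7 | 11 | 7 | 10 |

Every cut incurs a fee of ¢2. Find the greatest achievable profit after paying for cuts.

13

Consider every possible first cut. r[k] is the best of p[i]+r[k−i] over all sellable i≤k, charging 2 whenever i<k.
r[1] = 2
r[2] = 4
r[3] = 4  (first piece 1, then r[2]=4)
r[4] = 7
r[5] = 11
r[6] = 11  (first piece 1, then r[5]=11)
r[7] = 13  (first piece 2, then r[5]=11)
One optimal plan: pieces 5 + 2 (1 cut) → ¢15 − ¢2 = ¢13.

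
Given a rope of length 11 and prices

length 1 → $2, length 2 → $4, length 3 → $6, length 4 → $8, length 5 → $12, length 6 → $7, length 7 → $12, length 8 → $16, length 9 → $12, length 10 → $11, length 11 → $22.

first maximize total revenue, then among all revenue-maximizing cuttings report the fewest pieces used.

3

Let r[k] be the best obtainable value from length k. For each k, try every first piece i and keep the best of price[i] + r[k−i].
r[1] = 2
r[2] = 4  (first piece 1, then r[1]=2)
r[3] = 6  (first piece 1, then r[2]=4)
r[4] = 8  (first piece 1, then r[3]=6)
r[5] = 12
r[6] = 14  (first piece 1, then r[5]=12)
r[7] = 16  (first piece 1, then r[6]=14)
r[8] = 18  (first piece 1, then r[7]=16)
r[9] = 20  (first piece 1, then r[8]=18)
r[10] = 24  (first piece 5, then r[5]=12)
r[11] = 26  (first piece 1, then r[10]=24)
Maximum revenue is $26.
Now minimize piece count subject to staying optimal: for each k, pieces[k] = 1 + min over i with p[i]+r[k−i]=r[k] of pieces[k−i].
pieces[8] = 2
pieces[9] = 2
pieces[10] = 2
pieces[11] = 3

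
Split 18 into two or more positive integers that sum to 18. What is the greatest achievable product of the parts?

729

Fill f[k] for k=2..18: at each k try every first piece i and multiply by the better of (k−i) uncut or f[k−i].
f[2] = 1*max(1,0) = 1*1 = 1
f[3] = max(1*2, 2*1) = 2
f[4] = max(1*3, 2*2, 3*1) = 4
f[5] = max(1*4, 2*3, 3*2, 4*1) = 6
f[6] = max(1*6, 2*4, 3*3, 4*2, 5*1) = 9
f[7] = max(1*9, 2*6, 3*4, 4*3, 5*2, 6*1) = 12
f[8] = max(1*12, 2*9, 3*6, …, 6*2, 7*1) = 18
f[9] = max(1*18, 2*12, 3*9, …, 7*2, 8*1) = 27
f[10] = max(1*27, 2*18, 3*12, …, 8*2, 9*1) = 36
f[11] = max(1*36, 2*27, 3*18, …, 9*2, 10*1) = 54
f[12] = max(1*54, 2*36, 3*27, …, 10*2, 11*1) = 81
f[13] = max(1*81, 2*54, 3*36, …, 11*2, 12*1) = 108
f[14] = max(1*108, 2*81, 3*54, …, 12*2, 13*1) = 162
f[15] = max(1*162, 2*108, 3*81, …, 13*2, 14*1) = 243
f[16] = max(1*243, 2*162, 3*108, …, 14*2, 15*1) = 324
f[17] = max(1*324, 2*243, 3*162, …, 15*2, 16*1) = 486
f[18] = max(1*486, 2*324, 3*243, …, 16*2, 17*1) = 729
One optimal split: 3 + 3 + 3 + 3 + 3 + 3; product 3*3*3*3*3*3 = 729.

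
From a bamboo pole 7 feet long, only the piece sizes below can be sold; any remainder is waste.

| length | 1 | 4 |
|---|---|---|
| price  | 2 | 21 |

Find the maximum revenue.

27

Let best[k] be the best obtainable value from length k. For each k, try every first piece i and keep the best of price[i] + best[k−i].
best[1] = 2
best[2] = 4  (first piece 1, then best[1]=2)
best[3] = 6  (first piece 1, then best[2]=4)
best[4] = max(2+6, 21+0) = 21
best[5] = max(2+21, 21+2) = 23
best[6] = max(2+23, 21+4) = 25
best[7] = max(2+25, 21+6) = 27
One optimal cutting: 4 + 1 + 1 + 1 → $27.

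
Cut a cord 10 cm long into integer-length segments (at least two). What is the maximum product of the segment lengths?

36

Define m[k] = max over 1≤i<k of i · max(k−i, m[k−i]); the inner max lets the remainder stay uncut if that's better.
m[2] = 1*max(1,0) = 1*1 = 1
m[3] = 1*max(2,1) = 1*2 = 2
m[4] = 2*max(2,1) = 2*2 = 4
m[5] = 2*max(3,2) = 2*3 = 6
m[6] = 3*max(3,2) = 3*3 = 9
m[7] = 2*max(5,6) = 2*6 = 12
m[8] = 2*max(6,9) = 2*9 = 18
m[9] = 3*max(6,9) = 3*9 = 27
m[10] = 2*max(8,18) = 2*18 = 36
One optimal split: 3 + 3 + 2 + 2; product 3*3*2*2 = 36.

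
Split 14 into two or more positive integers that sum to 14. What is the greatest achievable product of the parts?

Fill g[k] for k=2..14: at each k try every first piece i and multiply by the better of (k−i) uncut or g[k−i].
Small cases: g[2]=1, g[3]=2, g[4]=4, g[5]=6, g[6]=9, g[7]=12.
g[8] = max(1·12, 2·9, 3·6, …, 6·2, 7·1) = 18
g[9] = max(1·18, 2·12, 3·9, …, 7·2, 8·1) = 27
g[10] = max(1·27, 2·18, 3·12, …, 8·2, 9·1) = 36
g[11] = max(1·36, 2·27, 3·18, …, 9·2, 10·1) = 54
g[12] = max(1·54, 2·36, 3·27, …, 10·2, 11·1) = 81
g[13] = max(1·81, 2·54, 3·36, …, 11·2, 12·1) = 108
g[14] = max(1·108, 2·81, 3·54, …, 12·2, 13·1) = 162
One optimal split: 3 + 3 + 3 + 3 + 2; product 3·3·3·3·2 = 162.

162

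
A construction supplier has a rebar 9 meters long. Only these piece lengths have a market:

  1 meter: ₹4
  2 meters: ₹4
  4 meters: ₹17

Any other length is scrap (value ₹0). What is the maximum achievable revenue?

38

Let f[k] be the best obtainable value from length k. For each k, try every first piece i and keep the best of price[i] + f[k−i].
f[1] = 4
f[2] = max(4+4, 4+0) = 8
f[3] = max(4+8, 4+4) = 12
f[4] = max(4+12, 4+8, 17+0) = 17
f[5] = max(4+17, 4+12, 17+4) = 21
f[6] = max(4+21, 4+17, 17+8) = 25
f[7] = max(4+25, 4+21, 17+12) = 29
f[8] = max(4+29, 4+25, 17+17) = 34
f[9] = max(4+34, 4+29, 17+21) = 38
One optimal cutting: 4 + 4 + 1 → ₹38.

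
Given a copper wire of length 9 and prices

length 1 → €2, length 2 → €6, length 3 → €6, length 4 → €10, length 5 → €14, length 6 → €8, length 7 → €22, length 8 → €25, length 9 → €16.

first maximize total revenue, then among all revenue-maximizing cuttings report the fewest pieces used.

Consider every possible first cut. r[k] is the best of p[i]+r[k−i] over all sellable i≤k.
r[1] = 2
r[2] = 6
r[3] = 8  (first piece 1, then r[2]=6)
r[4] = 12  (first piece 2, then r[2]=6)
r[5] = 14  (first piece 1, then r[4]=12)
r[6] = 18  (first piece 2, then r[4]=12)
r[7] = 22
r[8] = 25
r[9] = 28  (first piece 2, then r[7]=22)
Maximum revenue is €28.
Now minimize piece count subject to staying optimal: for each k, pieces[k] = 1 + min over i with p[i]+r[k−i]=r[k] of pieces[k−i].
pieces[6] = 3
pieces[7] = 1
pieces[8] = 1
pieces[9] = 2

2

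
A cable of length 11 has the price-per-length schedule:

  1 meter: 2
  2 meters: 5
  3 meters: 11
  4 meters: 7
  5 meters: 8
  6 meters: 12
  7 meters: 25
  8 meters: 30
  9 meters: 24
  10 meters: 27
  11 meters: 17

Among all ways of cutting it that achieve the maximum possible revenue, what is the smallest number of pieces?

Consider every possible first cut. r[k] is the best of p[i]+r[k−i] over all sellable i≤k.
r[1] = 2
r[2] = max(2+2, 5+0) = 5
r[3] = max(2+5, 5+2, 11+0) = 11
r[4] = max(2+11, 5+5, 11+2, 7+0) = 13
r[5] = max(2+13, 5+11, 11+5, 7+2, 8+0) = 16
r[6] = max(2+16, 5+13, 11+11, 7+5, 8+2, 12+0) = 22
r[7] = max(2+22, 5+16, 11+13, …, 12+2, 25+0) = 25
r[8] = max(2+25, 5+22, 11+16, …, 25+2, 30+0) = 30
r[9] = max(2+30, 5+25, 11+22, …, 30+2, 24+0) = 33
r[10] = max(2+33, 5+30, 11+25, …, 24+2, 27+0) = 36
r[11] = max(2+36, 5+33, 11+30, …, 27+2, 17+0) = 41
Maximum revenue is 41.
Now minimize piece count subject to staying optimal: for each k, pieces[k] = 1 + min over i with p[i]+r[k−i]=r[k] of pieces[k−i].
pieces[8] = 1
pieces[9] = 3
pieces[10] = 2
pieces[11] = 2

2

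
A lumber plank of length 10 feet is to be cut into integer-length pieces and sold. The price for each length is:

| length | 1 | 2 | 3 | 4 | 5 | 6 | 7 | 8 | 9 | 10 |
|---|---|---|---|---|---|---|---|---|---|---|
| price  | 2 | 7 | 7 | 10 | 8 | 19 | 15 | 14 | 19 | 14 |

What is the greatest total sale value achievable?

35

Let best[k] be the best obtainable value from length k. For each k, try every first piece i and keep the best of price[i] + best[k−i].
best[1] = 2
best[2] = max(2+2, 7+0) = 7
best[3] = max(2+7, 7+2, 7+0) = 9
best[4] = max(2+9, 7+7, 7+2, 10+0) = 14
best[5] = max(2+14, 7+9, 7+7, 10+2, 8+0) = 16
best[6] = max(2+16, 7+14, 7+9, 10+7, 8+2, 19+0) = 21
best[7] = max(2+21, 7+16, 7+14, …, 19+2, 15+0) = 23
best[8] = max(2+23, 7+21, 7+16, …, 15+2, 14+0) = 28
best[9] = max(2+28, 7+23, 7+21, …, 14+2, 19+0) = 30
best[10] = max(2+30, 7+28, 7+23, …, 19+2, 14+0) = 35
One optimal cutting: 2 + 2 + 2 + 2 + 2 → $7 + $7 + $7 + $7 + $7 = $35.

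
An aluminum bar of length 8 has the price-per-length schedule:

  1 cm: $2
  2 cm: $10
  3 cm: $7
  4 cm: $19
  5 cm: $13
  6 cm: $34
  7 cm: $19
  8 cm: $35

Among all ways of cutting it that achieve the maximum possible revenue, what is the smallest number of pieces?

Consider every possible first cut. r[k] is the best of p[i]+r[k−i] over all sellable i≤k.
r[1] = 2
r[2] = max(2+2, 10+0) = 10
r[3] = max(2+10, 10+2, 7+0) = 12
r[4] = max(2+12, 10+10, 7+2, 19+0) = 20
r[5] = max(2+20, 10+12, 7+10, 19+2, 13+0) = 22
r[6] = max(2+22, 10+20, 7+12, 19+10, 13+2, 34+0) = 34
r[7] = max(2+34, 10+22, 7+20, …, 34+2, 19+0) = 36
r[8] = max(2+36, 10+34, 7+22, …, 19+2, 35+0) = 44
Maximum revenue is $44.
Now minimize piece count subject to staying optimal: for each k, pieces[k] = 1 + min over i with p[i]+r[k−i]=r[k] of pieces[k−i].
pieces[5] = 3
pieces[6] = 1
pieces[7] = 2
pieces[8] = 2

2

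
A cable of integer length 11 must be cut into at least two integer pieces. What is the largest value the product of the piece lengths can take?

Define P[k] = max over 1≤i<k of i · max(k−i, P[k−i]); the inner max lets the remainder stay uncut if that's better.
Small cases: P[2]=1, P[3]=2.
P[4] = 2·max(2,1) = 2·2 = 4
P[5] = 2·max(3,2) = 2·3 = 6
P[6] = 3·max(3,2) = 3·3 = 9
P[7] = 2·max(5,6) = 2·6 = 12
P[8] = 2·max(6,9) = 2·9 = 18
P[9] = 3·max(6,9) = 3·9 = 27
P[10] = 2·max(8,18) = 2·18 = 36
P[11] = 2·max(9,27) = 2·27 = 54
One optimal split: 3 + 3 + 3 + 2; product 3·3·3·2 = 54.

54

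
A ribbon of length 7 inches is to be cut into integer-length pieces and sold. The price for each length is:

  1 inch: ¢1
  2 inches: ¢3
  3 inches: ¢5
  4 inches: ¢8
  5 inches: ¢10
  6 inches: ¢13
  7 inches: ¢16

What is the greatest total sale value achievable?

16

Let v[k] be the best obtainable value from length k. For each k, try every first piece i and keep the best of price[i] + v[k−i].
v[1] = 1
v[2] = max(1+1, 3+0) = 3
v[3] = max(1+3, 3+1, 5+0) = 5
v[4] = max(1+5, 3+3, 5+1, 8+0) = 8
v[5] = max(1+8, 3+5, 5+3, 8+1, 10+0) = 10
v[6] = max(1+10, 3+8, 5+5, 8+3, 10+1, 13+0) = 13
v[7] = max(1+13, 3+10, 5+8, …, 13+1, 16+0) = 16
Best is to sell the whole 7-inch piece uncut for ¢16.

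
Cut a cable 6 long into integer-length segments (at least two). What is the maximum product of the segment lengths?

9

Fill P[k] for k=2..6: at each k try every first piece i and multiply by the better of (k−i) uncut or P[k−i].
P[2] = 1×max(1,0) = 1×1 = 1
P[3] = 1×max(2,1) = 1×2 = 2
P[4] = 2×max(2,1) = 2×2 = 4
P[5] = 2×max(3,2) = 2×3 = 6
P[6] = 3×max(3,2) = 3×3 = 9
One optimal split: 3 + 3; product 3×3 = 9.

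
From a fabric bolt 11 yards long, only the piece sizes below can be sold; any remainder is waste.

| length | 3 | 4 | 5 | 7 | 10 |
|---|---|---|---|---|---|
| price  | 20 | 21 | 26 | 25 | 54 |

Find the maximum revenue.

66

Let f[k] be the best obtainable value from length k. For each k, try every first piece i and keep the best of price[i] + f[k−i].
f[1] = 0
f[2] = 0
f[3] = 20
f[4] = max(20+0, 21+0) = 21
f[5] = max(20+0, 21+0, 26+0) = 26
f[6] = max(20+20, 21+0, 26+0) = 40
f[7] = max(20+21, 21+20, 26+0, 25+0) = 41
f[8] = max(20+26, 21+21, 26+20, 25+0) = 46
f[9] = max(20+40, 21+26, 26+21, 25+0) = 60
f[10] = max(20+41, 21+40, 26+26, 25+20, 54+0) = 61
f[11] = max(20+46, 21+41, 26+40, 25+21, 54+0) = 66
One optimal cutting: 5 + 3 + 3 → $66.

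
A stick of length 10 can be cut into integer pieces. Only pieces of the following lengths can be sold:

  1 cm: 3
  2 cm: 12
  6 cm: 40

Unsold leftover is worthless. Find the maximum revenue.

Let best[k] be the best obtainable value from length k. For each k, try every first piece i and keep the best of price[i] + best[k−i].
best[1] = 3
best[2] = 12
best[3] = 15  (first piece 1, then best[2]=12)
best[4] = 24  (first piece 2, then best[2]=12)
best[5] = 27  (first piece 1, then best[4]=24)
best[6] = 40
best[7] = 43  (first piece 1, then best[6]=40)
best[8] = 52  (first piece 2, then best[6]=40)
best[9] = 55  (first piece 1, then best[8]=52)
best[10] = 64  (first piece 2, then best[8]=52)
One optimal cutting: 6 + 2 + 2 → 64.

64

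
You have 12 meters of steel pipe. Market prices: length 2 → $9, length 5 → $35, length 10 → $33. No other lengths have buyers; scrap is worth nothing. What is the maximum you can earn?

Build best[k] bottom-up: best[k] = max over allowed piece i of (p[i] + best[k−i]).
best[1] = 0
best[2] = 9
best[3] = 9
best[4] = 18  (first piece 2, then best[2]=9)
best[5] = max(9+9, 35+0) = 35
best[6] = max(9+18, 35+0) = 35
best[7] = max(9+35, 35+9) = 44
best[8] = max(9+35, 35+9) = 44
best[9] = max(9+44, 35+18) = 53
best[10] = max(9+44, 35+35, 33+0) = 70
best[11] = max(9+53, 35+35, 33+0) = 70
best[12] = max(9+70, 35+44, 33+9) = 79
One optimal cutting: 5 + 5 + 2 → $79.

79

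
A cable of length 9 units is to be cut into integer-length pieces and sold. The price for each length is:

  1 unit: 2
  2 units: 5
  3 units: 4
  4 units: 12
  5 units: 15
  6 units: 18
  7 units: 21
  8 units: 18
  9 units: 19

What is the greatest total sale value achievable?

Let r[k] be the best obtainable value from length k. For each k, try every first piece i and keep the best of price[i] + r[k−i].
r[1] = 2
r[2] = max(2+2, 5+0) = 5
r[3] = max(2+5, 5+2, 4+0) = 7
r[4] = max(2+7, 5+5, 4+2, 12+0) = 12
r[5] = max(2+12, 5+7, 4+5, 12+2, 15+0) = 15
r[6] = max(2+15, 5+12, 4+7, 12+5, 15+2, 18+0) = 18
r[7] = max(2+18, 5+15, 4+12, …, 18+2, 21+0) = 21
r[8] = max(2+21, 5+18, 4+15, …, 21+2, 18+0) = 24
r[9] = max(2+24, 5+21, 4+18, …, 18+2, 19+0) = 27
One optimal cutting: 5 + 4 → 15 + 12 = 27.

27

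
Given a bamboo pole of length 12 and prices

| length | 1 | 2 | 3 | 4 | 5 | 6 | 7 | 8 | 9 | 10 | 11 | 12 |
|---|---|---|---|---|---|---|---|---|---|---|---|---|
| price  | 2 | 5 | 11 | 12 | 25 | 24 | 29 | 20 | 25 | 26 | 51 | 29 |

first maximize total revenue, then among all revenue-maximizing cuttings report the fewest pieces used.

Build r[k] bottom-up: r[k] = max over allowed piece i of (p[i] + r[k−i]).
r[1] = 2
r[2] = max(2+2, 5+0) = 5
r[3] = max(2+5, 5+2, 11+0) = 11
r[4] = max(2+11, 5+5, 11+2, 12+0) = 13
r[5] = max(2+13, 5+11, 11+5, 12+2, 25+0) = 25
r[6] = max(2+25, 5+13, 11+11, 12+5, 25+2, 24+0) = 27
r[7] = max(2+27, 5+25, 11+13, …, 24+2, 29+0) = 30
r[8] = max(2+30, 5+27, 11+25, …, 29+2, 20+0) = 36
r[9] = max(2+36, 5+30, 11+27, …, 20+2, 25+0) = 38
r[10] = max(2+38, 5+36, 11+30, …, 25+2, 26+0) = 50
r[11] = max(2+50, 5+38, 11+36, …, 26+2, 51+0) = 52
r[12] = max(2+52, 5+50, 11+38, …, 51+2, 29+0) = 55
Maximum revenue is $55.
Now minimize piece count subject to staying optimal: for each k, pieces[k] = 1 + min over i with p[i]+r[k−i]=r[k] of pieces[k−i].
pieces[9] = 3
pieces[10] = 2
pieces[11] = 3
pieces[12] = 3

3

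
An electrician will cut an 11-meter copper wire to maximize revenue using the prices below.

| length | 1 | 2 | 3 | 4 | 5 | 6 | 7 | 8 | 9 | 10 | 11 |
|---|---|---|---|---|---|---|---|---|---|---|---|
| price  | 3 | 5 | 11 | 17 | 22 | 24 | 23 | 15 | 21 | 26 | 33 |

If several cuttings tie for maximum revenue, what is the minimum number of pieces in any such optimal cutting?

3

Let r[k] be the best obtainable value from length k. For each k, try every first piece i and keep the best of price[i] + r[k−i].
r[1] = 3
r[2] = max(3+3, 5+0) = 6
r[3] = max(3+6, 5+3, 11+0) = 11
r[4] = max(3+11, 5+6, 11+3, 17+0) = 17
r[5] = max(3+17, 5+11, 11+6, 17+3, 22+0) = 22
r[6] = max(3+22, 5+17, 11+11, 17+6, 22+3, 24+0) = 25
r[7] = max(3+25, 5+22, 11+17, …, 24+3, 23+0) = 28
r[8] = max(3+28, 5+25, 11+22, …, 23+3, 15+0) = 34
r[9] = max(3+34, 5+28, 11+25, …, 15+3, 21+0) = 39
r[10] = max(3+39, 5+34, 11+28, …, 21+3, 26+0) = 44
r[11] = max(3+44, 5+39, 11+34, …, 26+3, 33+0) = 47
Maximum revenue is €47.
Now minimize piece count subject to staying optimal: for each k, pieces[k] = 1 + min over i with p[i]+r[k−i]=r[k] of pieces[k−i].
pieces[8] = 2
pieces[9] = 2
pieces[10] = 2
pieces[11] = 3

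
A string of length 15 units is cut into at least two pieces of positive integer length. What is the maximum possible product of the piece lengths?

243

Let m[k] be the best product for length k (with at least one cut). For each first piece i, the rest contributes max(k−i, m[k−i]).
m[2] = 1*max(1,0) = 1*1 = 1
m[3] = 1*max(2,1) = 1*2 = 2
m[4] = 2*max(2,1) = 2*2 = 4
m[5] = 2*max(3,2) = 2*3 = 6
m[6] = 3*max(3,2) = 3*3 = 9
m[7] = 2*max(5,6) = 2*6 = 12
m[8] = 2*max(6,9) = 2*9 = 18
m[9] = 3*max(6,9) = 3*9 = 27
m[10] = 2*max(8,18) = 2*18 = 36
m[11] = 2*max(9,27) = 2*27 = 54
m[12] = 3*max(9,27) = 3*27 = 81
m[13] = 2*max(11,54) = 2*54 = 108
m[14] = 2*max(12,81) = 2*81 = 162
m[15] = 3*max(12,81) = 3*81 = 243
One optimal split: 3 + 3 + 3 + 3 + 3; product 3*3*3*3*3 = 243.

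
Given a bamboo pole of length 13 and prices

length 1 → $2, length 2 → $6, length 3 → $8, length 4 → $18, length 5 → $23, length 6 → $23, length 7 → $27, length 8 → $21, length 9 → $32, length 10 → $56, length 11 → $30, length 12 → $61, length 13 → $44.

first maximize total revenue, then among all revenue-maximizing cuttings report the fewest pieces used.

Let r[k] be the best obtainable value from length k. For each k, try every first piece i and keep the best of price[i] + r[k−i].
r[1] = 2
r[2] = max(2+2, 6+0) = 6
r[3] = max(2+6, 6+2, 8+0) = 8
r[4] = max(2+8, 6+6, 8+2, 18+0) = 18
r[5] = max(2+18, 6+8, 8+6, 18+2, 23+0) = 23
r[6] = max(2+23, 6+18, 8+8, 18+6, 23+2, 23+0) = 25
r[7] = max(2+25, 6+23, 8+18, …, 23+2, 27+0) = 29
r[8] = max(2+29, 6+25, 8+23, …, 27+2, 21+0) = 36
r[9] = max(2+36, 6+29, 8+25, …, 21+2, 32+0) = 41
r[10] = max(2+41, 6+36, 8+29, …, 32+2, 56+0) = 56
r[11] = max(2+56, 6+41, 8+36, …, 56+2, 30+0) = 58
r[12] = max(2+58, 6+56, 8+41, …, 30+2, 61+0) = 62
r[13] = max(2+62, 6+58, 8+56, …, 61+2, 44+0) = 64
Maximum revenue is $64.
Now minimize piece count subject to staying optimal: for each k, pieces[k] = 1 + min over i with p[i]+r[k−i]=r[k] of pieces[k−i].
pieces[10] = 1
pieces[11] = 2
pieces[12] = 2
pieces[13] = 2

2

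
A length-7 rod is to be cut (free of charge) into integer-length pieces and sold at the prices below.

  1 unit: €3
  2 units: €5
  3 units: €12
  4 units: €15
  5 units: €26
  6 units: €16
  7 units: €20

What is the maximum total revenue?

Let best[k] be the best obtainable value from length k. For each k, try every first piece i and keep the best of price[i] + best[k−i].
best[1] = 3
best[2] = max(3+3, 5+0) = 6
best[3] = max(3+6, 5+3, 12+0) = 12
best[4] = max(3+12, 5+6, 12+3, 15+0) = 15
best[5] = max(3+15, 5+12, 12+6, 15+3, 26+0) = 26
best[6] = max(3+26, 5+15, 12+12, 15+6, 26+3, 16+0) = 29
best[7] = max(3+29, 5+26, 12+15, …, 16+3, 20+0) = 32
One optimal cutting: 5 + 1 + 1 → €26 + €3 + €3 = €32.

32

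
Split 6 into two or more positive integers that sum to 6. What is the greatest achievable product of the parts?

9

Let f[k] be the best product for length k (with at least one cut). For each first piece i, the rest contributes max(k−i, f[k−i]).
f[2] = 1·max(1,0) = 1·1 = 1
f[3] = max(1·2, 2·1) = 2
f[4] = max(1·3, 2·2, 3·1) = 4
f[5] = max(1·4, 2·3, 3·2, 4·1) = 6
f[6] = max(1·6, 2·4, 3·3, 4·2, 5·1) = 9
One optimal split: 3 + 3; product 3·3 = 9.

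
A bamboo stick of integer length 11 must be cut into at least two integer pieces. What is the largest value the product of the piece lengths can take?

Let prod[k] be the best product for length k (with at least one cut). For each first piece i, the rest contributes max(k−i, prod[k−i]).
prod[2] = 1*max(1,0) = 1*1 = 1
prod[3] = max(1*2, 2*1) = 2
prod[4] = max(1*3, 2*2, 3*1) = 4
prod[5] = max(1*4, 2*3, 3*2, 4*1) = 6
prod[6] = max(1*6, 2*4, 3*3, 4*2, 5*1) = 9
prod[7] = max(1*9, 2*6, 3*4, 4*3, 5*2, 6*1) = 12
prod[8] = max(1*12, 2*9, 3*6, …, 6*2, 7*1) = 18
prod[9] = max(1*18, 2*12, 3*9, …, 7*2, 8*1) = 27
prod[10] = max(1*27, 2*18, 3*12, …, 8*2, 9*1) = 36
prod[11] = max(1*36, 2*27, 3*18, …, 9*2, 10*1) = 54
One optimal split: 3 + 3 + 3 + 2; product 3*3*3*2 = 54.

54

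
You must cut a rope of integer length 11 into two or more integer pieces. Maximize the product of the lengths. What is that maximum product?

54

Let prod[k] be the best product for length k (with at least one cut). For each first piece i, the rest contributes max(k−i, prod[k−i]).
prod[2] = 1·max(1,0) = 1·1 = 1
prod[3] = 1·max(2,1) = 1·2 = 2
prod[4] = 2·max(2,1) = 2·2 = 4
prod[5] = 2·max(3,2) = 2·3 = 6
prod[6] = 3·max(3,2) = 3·3 = 9
prod[7] = 2·max(5,6) = 2·6 = 12
prod[8] = 2·max(6,9) = 2·9 = 18
prod[9] = 3·max(6,9) = 3·9 = 27
prod[10] = 2·max(8,18) = 2·18 = 36
prod[11] = 2·max(9,27) = 2·27 = 54
One optimal split: 3 + 3 + 3 + 2; product 3·3·3·2 = 54.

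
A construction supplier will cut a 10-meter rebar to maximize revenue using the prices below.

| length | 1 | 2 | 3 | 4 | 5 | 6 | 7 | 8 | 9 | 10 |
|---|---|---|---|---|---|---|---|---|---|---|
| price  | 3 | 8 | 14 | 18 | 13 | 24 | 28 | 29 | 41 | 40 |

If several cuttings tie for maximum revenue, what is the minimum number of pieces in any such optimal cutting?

Build r[k] bottom-up: r[k] = max over allowed piece i of (p[i] + r[k−i]).
r[1] = 3
r[2] = max(3+3, 8+0) = 8
r[3] = max(3+8, 8+3, 14+0) = 14
r[4] = max(3+14, 8+8, 14+3, 18+0) = 18
r[5] = max(3+18, 8+14, 14+8, 18+3, 13+0) = 22
r[6] = max(3+22, 8+18, 14+14, 18+8, 13+3, 24+0) = 28
r[7] = max(3+28, 8+22, 14+18, …, 24+3, 28+0) = 32
r[8] = max(3+32, 8+28, 14+22, …, 28+3, 29+0) = 36
r[9] = max(3+36, 8+32, 14+28, …, 29+3, 41+0) = 42
r[10] = max(3+42, 8+36, 14+32, …, 41+3, 40+0) = 46
Maximum revenue is ₹46.
Now minimize piece count subject to staying optimal: for each k, pieces[k] = 1 + min over i with p[i]+r[k−i]=r[k] of pieces[k−i].
pieces[7] = 2
pieces[8] = 2
pieces[9] = 3
pieces[10] = 3

3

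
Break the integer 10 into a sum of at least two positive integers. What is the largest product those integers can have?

Fill f[k] for k=2..10: at each k try every first piece i and multiply by the better of (k−i) uncut or f[k−i].
Small cases: f[2]=1, f[3]=2, f[4]=4, f[5]=6.
f[6] = 3*max(3,2) = 3*3 = 9
f[7] = 2*max(5,6) = 2*6 = 12
f[8] = 2*max(6,9) = 2*9 = 18
f[9] = 3*max(6,9) = 3*9 = 27
f[10] = 2*max(8,18) = 2*18 = 36
One optimal split: 3 + 3 + 2 + 2; product 3*3*2*2 = 36.

36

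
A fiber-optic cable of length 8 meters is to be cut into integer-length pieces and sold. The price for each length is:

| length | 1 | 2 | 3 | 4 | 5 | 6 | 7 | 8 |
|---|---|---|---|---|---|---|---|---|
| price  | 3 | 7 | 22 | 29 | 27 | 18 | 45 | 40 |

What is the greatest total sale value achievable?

Let r[k] be the best obtainable value from length k. For each k, try every first piece i and keep the best of price[i] + r[k−i].
r[1] = 3
r[2] = 7
r[3] = 22
r[4] = 29
r[5] = 32  (first piece 1, then r[4]=29)
r[6] = 44  (first piece 3, then r[3]=22)
r[7] = 51  (first piece 3, then r[4]=29)
r[8] = 58  (first piece 4, then r[4]=29)
One optimal cutting: 4 + 4 → $29 + $29 = $58.

58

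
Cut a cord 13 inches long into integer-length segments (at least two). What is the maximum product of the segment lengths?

108

Define prod[k] = max over 1≤i<k of i · max(k−i, prod[k−i]); the inner max lets the remainder stay uncut if that's better.
prod[2] = 1×max(1,0) = 1×1 = 1
prod[3] = 1×max(2,1) = 1×2 = 2
prod[4] = 2×max(2,1) = 2×2 = 4
prod[5] = 2×max(3,2) = 2×3 = 6
prod[6] = 3×max(3,2) = 3×3 = 9
prod[7] = 2×max(5,6) = 2×6 = 12
prod[8] = 2×max(6,9) = 2×9 = 18
prod[9] = 3×max(6,9) = 3×9 = 27
prod[10] = 2×max(8,18) = 2×18 = 36
prod[11] = 2×max(9,27) = 2×27 = 54
prod[12] = 3×max(9,27) = 3×27 = 81
prod[13] = 2×max(11,54) = 2×54 = 108
One optimal split: 3 + 3 + 3 + 2 + 2; product 3×3×3×2×2 = 108.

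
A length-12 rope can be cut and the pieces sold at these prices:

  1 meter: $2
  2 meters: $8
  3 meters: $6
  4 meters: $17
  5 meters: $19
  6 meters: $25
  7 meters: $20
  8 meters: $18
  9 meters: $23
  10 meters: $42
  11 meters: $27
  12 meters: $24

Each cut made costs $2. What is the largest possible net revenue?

Let v[k] be the best obtainable value from length k. For each k, try every first piece i and keep the best of price[i] + v[k−i] minus the 2 cut fee when i<k.
v[1] = 2
v[2] = max(2+2-2, 8+0) = 8
v[3] = max(2+8-2, 8+2-2, 6+0) = 8
v[4] = max(2+8-2, 8+8-2, 6+2-2, 17+0) = 17
v[5] = max(2+17-2, 8+8-2, 6+8-2, 17+2-2, 19+0) = 19
v[6] = max(2+19-2, 8+17-2, 6+8-2, 17+8-2, 19+2-2, 25+0) = 25
v[7] = max(2+25-2, 8+19-2, 6+17-2, …, 25+2-2, 20+0) = 25
v[8] = max(2+25-2, 8+25-2, 6+19-2, …, 20+2-2, 18+0) = 32
v[9] = max(2+32-2, 8+25-2, 6+25-2, …, 18+2-2, 23+0) = 34
v[10] = max(2+34-2, 8+32-2, 6+25-2, …, 23+2-2, 42+0) = 42
v[11] = max(2+42-2, 8+34-2, 6+32-2, …, 42+2-2, 27+0) = 42
v[12] = max(2+42-2, 8+42-2, 6+34-2, …, 27+2-2, 24+0) = 48
One optimal plan: pieces 10 + 2 (1 cut) → $50 − $2 = $48.

48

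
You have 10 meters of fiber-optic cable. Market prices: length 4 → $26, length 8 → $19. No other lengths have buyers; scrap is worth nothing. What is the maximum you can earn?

52

Let best[k] be the best obtainable value from length k. For each k, try every first piece i and keep the best of price[i] + best[k−i].
best[1] = 0
best[2] = 0
best[3] = 0
best[4] = 26
best[5] = 26
best[6] = 26
best[7] = 26
best[8] = max(26+26, 19+0) = 52
best[9] = max(26+26, 19+0) = 52
best[10] = max(26+26, 19+0) = 52
One optimal cutting: pieces 4 + 4 with 2 meters of scrap → $52.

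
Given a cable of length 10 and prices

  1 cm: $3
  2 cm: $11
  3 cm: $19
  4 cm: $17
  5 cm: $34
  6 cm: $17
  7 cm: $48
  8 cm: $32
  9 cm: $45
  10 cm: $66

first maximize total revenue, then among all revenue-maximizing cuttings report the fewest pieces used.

Consider every possible first cut. r[k] is the best of p[i]+r[k−i] over all sellable i≤k.
r[1] = 3
r[2] = max(3+3, 11+0) = 11
r[3] = max(3+11, 11+3, 19+0) = 19
r[4] = max(3+19, 11+11, 19+3, 17+0) = 22
r[5] = max(3+22, 11+19, 19+11, 17+3, 34+0) = 34
r[6] = max(3+34, 11+22, 19+19, 17+11, 34+3, 17+0) = 38
r[7] = max(3+38, 11+34, 19+22, …, 17+3, 48+0) = 48
r[8] = max(3+48, 11+38, 19+34, …, 48+3, 32+0) = 53
r[9] = max(3+53, 11+48, 19+38, …, 32+3, 45+0) = 59
r[10] = max(3+59, 11+53, 19+48, …, 45+3, 66+0) = 68
Maximum revenue is $68.
Now minimize piece count subject to staying optimal: for each k, pieces[k] = 1 + min over i with p[i]+r[k−i]=r[k] of pieces[k−i].
pieces[7] = 1
pieces[8] = 2
pieces[9] = 2
pieces[10] = 2

2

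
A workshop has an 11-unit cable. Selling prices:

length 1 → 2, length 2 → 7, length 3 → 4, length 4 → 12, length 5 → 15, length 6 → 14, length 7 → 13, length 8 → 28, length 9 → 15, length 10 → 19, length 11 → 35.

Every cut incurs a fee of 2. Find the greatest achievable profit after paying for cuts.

35

Let r[k] be the best obtainable value from length k. For each k, try every first piece i and keep the best of price[i] + r[k−i] minus the 2 cut fee when i<k.
r[1] = 2
r[2] = max(2+2-2, 7+0) = 7
r[3] = max(2+7-2, 7+2-2, 4+0) = 7
r[4] = max(2+7-2, 7+7-2, 4+2-2, 12+0) = 12
r[5] = max(2+12-2, 7+7-2, 4+7-2, 12+2-2, 15+0) = 15
r[6] = max(2+15-2, 7+12-2, 4+7-2, 12+7-2, 15+2-2, 14+0) = 17
r[7] = max(2+17-2, 7+15-2, 4+12-2, …, 14+2-2, 13+0) = 20
r[8] = max(2+20-2, 7+17-2, 4+15-2, …, 13+2-2, 28+0) = 28
r[9] = max(2+28-2, 7+20-2, 4+17-2, …, 28+2-2, 15+0) = 28
r[10] = max(2+28-2, 7+28-2, 4+20-2, …, 15+2-2, 19+0) = 33
r[11] = max(2+33-2, 7+28-2, 4+28-2, …, 19+2-2, 35+0) = 35
Best is to make no cuts and sell whole for 35.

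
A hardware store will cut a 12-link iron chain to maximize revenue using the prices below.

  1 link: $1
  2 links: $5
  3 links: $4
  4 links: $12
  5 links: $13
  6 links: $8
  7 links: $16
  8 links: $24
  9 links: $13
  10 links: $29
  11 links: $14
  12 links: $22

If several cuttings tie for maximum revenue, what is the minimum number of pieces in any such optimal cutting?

2

Consider every possible first cut. r[k] is the best of p[i]+r[k−i] over all sellable i≤k.
r[1] = 1
r[2] = max(1+1, 5+0) = 5
r[3] = max(1+5, 5+1, 4+0) = 6
r[4] = max(1+6, 5+5, 4+1, 12+0) = 12
r[5] = max(1+12, 5+6, 4+5, 12+1, 13+0) = 13
r[6] = max(1+13, 5+12, 4+6, 12+5, 13+1, 8+0) = 17
r[7] = max(1+17, 5+13, 4+12, …, 8+1, 16+0) = 18
r[8] = max(1+18, 5+17, 4+13, …, 16+1, 24+0) = 24
r[9] = max(1+24, 5+18, 4+17, …, 24+1, 13+0) = 25
r[10] = max(1+25, 5+24, 4+18, …, 13+1, 29+0) = 29
r[11] = max(1+29, 5+25, 4+24, …, 29+1, 14+0) = 30
r[12] = max(1+30, 5+29, 4+25, …, 14+1, 22+0) = 36
Maximum revenue is $36.
Now minimize piece count subject to staying optimal: for each k, pieces[k] = 1 + min over i with p[i]+r[k−i]=r[k] of pieces[k−i].
pieces[9] = 2
pieces[10] = 1
pieces[11] = 2
pieces[12] = 2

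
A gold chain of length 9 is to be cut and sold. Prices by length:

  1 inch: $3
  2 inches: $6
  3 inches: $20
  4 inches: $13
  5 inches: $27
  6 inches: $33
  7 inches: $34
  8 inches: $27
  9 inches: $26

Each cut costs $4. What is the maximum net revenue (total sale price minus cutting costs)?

Let net[k] be the best obtainable value from length k. For each k, try every first piece i and keep the best of price[i] + net[k−i] minus the 4 cut fee when i<k.
net[1] = 3
net[2] = max(3+3-4, 6+0) = 6
net[3] = max(3+6-4, 6+3-4, 20+0) = 20
net[4] = max(3+20-4, 6+6-4, 20+3-4, 13+0) = 19
net[5] = max(3+19-4, 6+20-4, 20+6-4, 13+3-4, 27+0) = 27
net[6] = max(3+27-4, 6+19-4, 20+20-4, 13+6-4, 27+3-4, 33+0) = 36
net[7] = max(3+36-4, 6+27-4, 20+19-4, …, 33+3-4, 34+0) = 35
net[8] = max(3+35-4, 6+36-4, 20+27-4, …, 34+3-4, 27+0) = 43
net[9] = max(3+43-4, 6+35-4, 20+36-4, …, 27+3-4, 26+0) = 52
One optimal plan: pieces 3 + 3 + 3 (2 cuts) → $60 − $8 = $52.

52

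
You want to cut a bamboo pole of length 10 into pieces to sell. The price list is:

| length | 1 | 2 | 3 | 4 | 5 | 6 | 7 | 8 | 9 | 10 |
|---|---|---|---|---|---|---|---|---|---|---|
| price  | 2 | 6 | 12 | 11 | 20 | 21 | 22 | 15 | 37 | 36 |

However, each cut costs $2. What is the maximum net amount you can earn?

Consider every possible first cut. r[k] is the best of p[i]+r[k−i] over all sellable i≤k, charging 2 whenever i<k.
r[1] = 2
r[2] = 6
r[3] = 12
r[4] = 12  (first piece 1, then r[3]=12)
r[5] = 20
r[6] = 22  (first piece 3, then r[3]=12)
r[7] = 24  (first piece 2, then r[5]=20)
r[8] = 30  (first piece 3, then r[5]=20)
r[9] = 37
r[10] = 38  (first piece 5, then r[5]=20)
One optimal plan: pieces 5 + 5 (1 cut) → $40 − $2 = $38.

38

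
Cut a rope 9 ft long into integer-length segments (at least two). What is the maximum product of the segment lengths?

Define g[k] = max over 1≤i<k of i · max(k−i, g[k−i]); the inner max lets the remainder stay uncut if that's better.
Small cases: g[2]=1.
g[3] = 1*max(2,1) = 1*2 = 2
g[4] = 2*max(2,1) = 2*2 = 4
g[5] = 2*max(3,2) = 2*3 = 6
g[6] = 3*max(3,2) = 3*3 = 9
g[7] = 2*max(5,6) = 2*6 = 12
g[8] = 2*max(6,9) = 2*9 = 18
g[9] = 3*max(6,9) = 3*9 = 27
One optimal split: 3 + 3 + 3; product 3*3*3 = 27.

27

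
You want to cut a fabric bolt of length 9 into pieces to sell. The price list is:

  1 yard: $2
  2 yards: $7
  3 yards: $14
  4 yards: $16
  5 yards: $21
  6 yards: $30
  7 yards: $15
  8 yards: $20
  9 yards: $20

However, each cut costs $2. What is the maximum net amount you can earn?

Let v[k] be the best obtainable value from length k. For each k, try every first piece i and keep the best of price[i] + v[k−i] minus the 2 cut fee when i<k.
v[1] = 2
v[2] = max(2+2-2, 7+0) = 7
v[3] = max(2+7-2, 7+2-2, 14+0) = 14
v[4] = max(2+14-2, 7+7-2, 14+2-2, 16+0) = 16
v[5] = max(2+16-2, 7+14-2, 14+7-2, 16+2-2, 21+0) = 21
v[6] = max(2+21-2, 7+16-2, 14+14-2, 16+7-2, 21+2-2, 30+0) = 30
v[7] = max(2+30-2, 7+21-2, 14+16-2, …, 30+2-2, 15+0) = 30
v[8] = max(2+30-2, 7+30-2, 14+21-2, …, 15+2-2, 20+0) = 35
v[9] = max(2+35-2, 7+30-2, 14+30-2, …, 20+2-2, 20+0) = 42
One optimal plan: pieces 6 + 3 (1 cut) → $44 − $2 = $42.

42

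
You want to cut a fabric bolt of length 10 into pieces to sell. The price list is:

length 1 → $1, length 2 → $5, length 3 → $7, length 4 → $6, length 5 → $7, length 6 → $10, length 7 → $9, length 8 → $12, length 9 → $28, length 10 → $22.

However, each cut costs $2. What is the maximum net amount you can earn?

27

Let r[k] be the best obtainable value from length k. For each k, try every first piece i and keep the best of price[i] + r[k−i] minus the 2 cut fee when i<k.
r[1] = 1
r[2] = 5
r[3] = 7
r[4] = 8  (first piece 2, then r[2]=5)
r[5] = 10  (first piece 2, then r[3]=7)
r[6] = 12  (first piece 3, then r[3]=7)
r[7] = 13  (first piece 2, then r[5]=10)
r[8] = 15  (first piece 2, then r[6]=12)
r[9] = 28
r[10] = 27  (first piece 1, then r[9]=28)
One optimal plan: pieces 9 + 1 (1 cut) → $29 − $2 = $27.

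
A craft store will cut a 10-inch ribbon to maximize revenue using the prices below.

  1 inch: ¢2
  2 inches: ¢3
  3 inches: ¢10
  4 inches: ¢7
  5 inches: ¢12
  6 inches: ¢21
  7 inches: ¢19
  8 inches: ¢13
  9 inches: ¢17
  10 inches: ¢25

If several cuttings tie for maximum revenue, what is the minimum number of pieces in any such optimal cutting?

3

Build r[k] bottom-up: r[k] = max over allowed piece i of (p[i] + r[k−i]).
r[1] = 2
r[2] = 4  (first piece 1, then r[1]=2)
r[3] = 10
r[4] = 12  (first piece 1, then r[3]=10)
r[5] = 14  (first piece 1, then r[4]=12)
r[6] = 21
r[7] = 23  (first piece 1, then r[6]=21)
r[8] = 25  (first piece 1, then r[7]=23)
r[9] = 31  (first piece 3, then r[6]=21)
r[10] = 33  (first piece 1, then r[9]=31)
Maximum revenue is ¢33.
Now minimize piece count subject to staying optimal: for each k, pieces[k] = 1 + min over i with p[i]+r[k−i]=r[k] of pieces[k−i].
pieces[7] = 2
pieces[8] = 3
pieces[9] = 2
pieces[10] = 3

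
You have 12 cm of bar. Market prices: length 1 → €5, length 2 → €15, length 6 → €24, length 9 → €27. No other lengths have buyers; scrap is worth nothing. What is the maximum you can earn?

90

Consider every possible first cut. r[k] is the best of p[i]+r[k−i] over all sellable i≤k.
r[1] = 5
r[2] = max(5+5, 15+0) = 15
r[3] = max(5+15, 15+5) = 20
r[4] = max(5+20, 15+15) = 30
r[5] = max(5+30, 15+20) = 35
r[6] = max(5+35, 15+30, 24+0) = 45
r[7] = max(5+45, 15+35, 24+5) = 50
r[8] = max(5+50, 15+45, 24+15) = 60
r[9] = max(5+60, 15+50, 24+20, 27+0) = 65
r[10] = max(5+65, 15+60, 24+30, 27+5) = 75
r[11] = max(5+75, 15+65, 24+35, 27+15) = 80
r[12] = max(5+80, 15+75, 24+45, 27+20) = 90
One optimal cutting: 2 + 2 + 2 + 2 + 2 + 2 → €90.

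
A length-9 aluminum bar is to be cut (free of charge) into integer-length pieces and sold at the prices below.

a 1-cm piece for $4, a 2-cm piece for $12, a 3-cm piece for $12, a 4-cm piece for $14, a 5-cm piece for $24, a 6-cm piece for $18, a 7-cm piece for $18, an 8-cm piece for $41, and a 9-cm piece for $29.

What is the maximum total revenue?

Let R[k] be the best obtainable value from length k. For each k, try every first piece i and keep the best of price[i] + R[k−i].
R[1] = 4
R[2] = max(4+4, 12+0) = 12
R[3] = max(4+12, 12+4, 12+0) = 16
R[4] = max(4+16, 12+12, 12+4, 14+0) = 24
R[5] = max(4+24, 12+16, 12+12, 14+4, 24+0) = 28
R[6] = max(4+28, 12+24, 12+16, 14+12, 24+4, 18+0) = 36
R[7] = max(4+36, 12+28, 12+24, …, 18+4, 18+0) = 40
R[8] = max(4+40, 12+36, 12+28, …, 18+4, 41+0) = 48
R[9] = max(4+48, 12+40, 12+36, …, 41+4, 29+0) = 52
One optimal cutting: 2 + 2 + 2 + 2 + 1 → $12 + $12 + $12 + $12 + $4 = $52.

52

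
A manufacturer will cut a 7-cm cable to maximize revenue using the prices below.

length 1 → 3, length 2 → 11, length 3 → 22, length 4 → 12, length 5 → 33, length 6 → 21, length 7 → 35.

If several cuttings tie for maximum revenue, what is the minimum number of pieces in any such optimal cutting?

Consider every possible first cut. r[k] is the best of p[i]+r[k−i] over all sellable i≤k.
r[1] = 3
r[2] = max(3+3, 11+0) = 11
r[3] = max(3+11, 11+3, 22+0) = 22
r[4] = max(3+22, 11+11, 22+3, 12+0) = 25
r[5] = max(3+25, 11+22, 22+11, 12+3, 33+0) = 33
r[6] = max(3+33, 11+25, 22+22, 12+11, 33+3, 21+0) = 44
r[7] = max(3+44, 11+33, 22+25, …, 21+3, 35+0) = 47
Maximum revenue is 47.
Now minimize piece count subject to staying optimal: for each k, pieces[k] = 1 + min over i with p[i]+r[k−i]=r[k] of pieces[k−i].
pieces[4] = 2
pieces[5] = 1
pieces[6] = 2
pieces[7] = 3

3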